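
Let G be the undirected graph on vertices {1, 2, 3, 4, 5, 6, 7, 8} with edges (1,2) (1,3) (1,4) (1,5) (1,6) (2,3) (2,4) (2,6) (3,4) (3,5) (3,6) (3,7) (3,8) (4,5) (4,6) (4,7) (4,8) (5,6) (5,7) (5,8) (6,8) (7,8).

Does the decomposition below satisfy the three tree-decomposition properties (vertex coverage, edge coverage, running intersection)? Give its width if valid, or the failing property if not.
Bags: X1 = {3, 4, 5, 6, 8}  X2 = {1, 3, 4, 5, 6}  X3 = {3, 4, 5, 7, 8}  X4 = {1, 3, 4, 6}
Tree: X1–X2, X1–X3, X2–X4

A tree decomposition must satisfy three properties: every vertex lies in some bag; for every edge, both endpoints lie together in some bag; and for every vertex, the bags containing it form a connected subtree. Here vertex 2 appears in no bag, so the decomposition is invalid.

No — vertex 2 appears in no bag.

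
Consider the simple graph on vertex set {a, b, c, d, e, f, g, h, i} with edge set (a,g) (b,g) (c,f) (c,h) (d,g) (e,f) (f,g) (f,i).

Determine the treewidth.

1

A width-1 tree decomposition is:
Bags: B1 = {c, f}  B2 = {f, g}  B3 = {d, g}  B4 = {b, g}  B5 = {c, h}  B6 = {e, f}  B7 = {a, g}  B8 = {f, i}
Tree: B1–B2, B2–B3, B2–B4, B1–B5, B2–B6, B4–B7, B6–B8
The largest bag has 2 vertices, giving width 1; this decomposition certifies tw(G) ≤ 1. Any graph with an edge has treewidth ≥ 1, and G has the edge f–c. Hence tw(G) = 1 exactly.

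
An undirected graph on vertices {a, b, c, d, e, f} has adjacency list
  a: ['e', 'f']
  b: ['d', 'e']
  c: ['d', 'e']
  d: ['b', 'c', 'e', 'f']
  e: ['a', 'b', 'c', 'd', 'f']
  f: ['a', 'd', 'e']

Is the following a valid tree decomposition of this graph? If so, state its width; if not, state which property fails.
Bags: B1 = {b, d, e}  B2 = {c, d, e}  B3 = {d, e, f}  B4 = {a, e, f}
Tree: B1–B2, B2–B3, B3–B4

Yes; width 2.

Vertex coverage: the bags together contain {a, b, c, d, e, f}, the full vertex set. Edge coverage: each edge of G has both endpoints in at least one bag. Running intersection: for every vertex, the bags containing it form a connected subtree. All three properties hold, so this is a valid tree decomposition of width max|bag| − 1 = 2, and hence tw(G) ≤ 2.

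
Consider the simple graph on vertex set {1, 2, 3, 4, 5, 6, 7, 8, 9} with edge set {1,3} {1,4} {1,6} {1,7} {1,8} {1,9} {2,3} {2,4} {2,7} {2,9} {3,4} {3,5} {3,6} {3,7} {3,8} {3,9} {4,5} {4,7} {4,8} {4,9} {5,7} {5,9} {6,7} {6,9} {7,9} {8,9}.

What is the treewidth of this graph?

A width-4 tree decomposition is:
Bags: B1 = {1, 3, 4, 7, 9}  B2 = {1, 3, 6, 7, 9}  B3 = {1, 3, 4, 8, 9}  B4 = {2, 3, 4, 7, 9}  B5 = {3, 4, 5, 7, 9}
Tree: B1–B2, B1–B3, B1–B4, B1–B5
The largest bag has 5 vertices, giving width 4; this decomposition certifies tw(G) ≤ 4. Conversely, {1, 3, 4, 8, 9} is a clique of size 5, and the vertices of any clique must share a bag in every tree decomposition; so some bag has ≥ 5 vertices and tw(G) ≥ 4. Combining the bounds, tw(G) = 4.

4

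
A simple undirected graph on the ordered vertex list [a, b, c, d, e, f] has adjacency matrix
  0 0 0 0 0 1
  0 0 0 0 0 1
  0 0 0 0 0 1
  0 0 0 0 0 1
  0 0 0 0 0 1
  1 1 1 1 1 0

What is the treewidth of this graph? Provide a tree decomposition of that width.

Every bag has size at most 2, so the width is 2 − 1 = 1 and tw(G) ≤ 1. Any graph with an edge has treewidth ≥ 1, and G has the edge f–c. Hence tw(G) = 1 exactly.

Treewidth 1.
One optimal decomposition is:
Bags: B1 = {c, f}  B2 = {b, f}  B3 = {a, f}  B4 = {e, f}  B5 = {d, f}
Tree: B1–B2, B1–B3, B1–B4, B4–B5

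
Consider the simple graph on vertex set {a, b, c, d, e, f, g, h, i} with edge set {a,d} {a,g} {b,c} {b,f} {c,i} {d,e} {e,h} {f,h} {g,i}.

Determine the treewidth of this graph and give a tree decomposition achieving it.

Each bag holds 3 vertices, so the decomposition has width 2, which upper-bounds the treewidth. The edges e–d–a–g–i–c–b–f–h–e form a cycle, so G is not a tree and its treewidth is at least 2. Hence tw(G) = 2 exactly.

Treewidth 2.
Bags: B1 = {a, d, e}  B2 = {a, e, g}  B3 = {e, g, i}  B4 = {c, e, i}  B5 = {b, c, e}  B6 = {b, e, f}  B7 = {e, f, h}
Tree: B1–B2, B2–B3, B3–B4, B4–B5, B5–B6, B6–B7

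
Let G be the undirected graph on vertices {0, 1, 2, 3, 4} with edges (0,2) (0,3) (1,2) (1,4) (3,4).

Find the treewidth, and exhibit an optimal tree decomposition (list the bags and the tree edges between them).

Treewidth 2.
One such decomposition:
Bags: B1 = {1, 2, 4}  B2 = {2, 3, 4}  B3 = {0, 2, 3}
Tree: B1–B2, B2–B3

The largest bag has 3 vertices, giving width 2; this decomposition certifies tw(G) ≤ 2. For the lower bound, G contains the cycle 2–1–4–3–0–2, so G is not a forest; only forests have treewidth ≤ 1, hence tw(G) ≥ 2. The upper and lower bounds meet at 2, so that is the treewidth.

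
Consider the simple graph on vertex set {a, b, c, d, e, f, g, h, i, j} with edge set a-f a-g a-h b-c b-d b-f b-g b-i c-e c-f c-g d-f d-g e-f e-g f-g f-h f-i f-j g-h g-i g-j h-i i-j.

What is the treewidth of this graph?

3

A width-3 tree decomposition is:
Bags: B1 = {b, f, g, i}  B2 = {f, g, h, i}  B3 = {f, g, i, j}  B4 = {a, f, g, h}  B5 = {b, d, f, g}  B6 = {b, c, f, g}  B7 = {c, e, f, g}
Tree: B1–B2, B2–B3, B2–B4, B1–B5, B1–B6, B6–B7
Every bag has size at most 4, so the width is 4 − 1 = 3 and tw(G) ≤ 3. Conversely, {a, f, g, h} is a clique of size 4, and the vertices of any clique must share a bag in every tree decomposition; so some bag has ≥ 4 vertices and tw(G) ≥ 3. Hence tw(G) = 3 exactly.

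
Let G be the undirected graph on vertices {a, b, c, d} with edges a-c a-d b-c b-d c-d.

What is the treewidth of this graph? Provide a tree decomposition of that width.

Treewidth 2.
Bags: B1 = {a, c, d}  B2 = {b, c, d}
Tree: B1–B2

The largest bag has 3 vertices, giving width 2; this decomposition certifies tw(G) ≤ 2. On the other hand G contains the 3-clique {a, c, d}. A clique must lie in a single bag of any decomposition, so no decomposition can have width below 2. Hence tw(G) = 2 exactly.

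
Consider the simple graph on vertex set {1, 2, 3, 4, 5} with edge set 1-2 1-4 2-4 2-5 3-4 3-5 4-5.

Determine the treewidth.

2

A width-2 tree decomposition is:
Bags: B1 = {3, 4, 5}  B2 = {2, 4, 5}  B3 = {1, 2, 4}
Tree: B1–B2, B2–B3
Each bag holds 3 vertices, so the decomposition has width 2, which upper-bounds the treewidth. On the other hand G contains the 3-clique {1, 2, 4}. A clique must lie in a single bag of any decomposition, so no decomposition can have width below 2. The upper and lower bounds meet at 2, so that is the treewidth.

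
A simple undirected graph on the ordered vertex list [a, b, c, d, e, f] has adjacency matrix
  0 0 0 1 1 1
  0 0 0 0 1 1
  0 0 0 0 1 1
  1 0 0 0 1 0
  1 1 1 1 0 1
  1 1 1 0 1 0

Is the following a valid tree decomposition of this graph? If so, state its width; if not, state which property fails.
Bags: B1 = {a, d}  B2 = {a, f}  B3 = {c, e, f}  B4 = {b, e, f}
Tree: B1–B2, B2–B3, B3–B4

No — edge (e,a) lies in no bag.

A tree decomposition must satisfy three properties: every vertex lies in some bag; for every edge, both endpoints lie together in some bag; and for every vertex, the bags containing it form a connected subtree. Here edge (e,a) lies in no bag, so the decomposition is invalid.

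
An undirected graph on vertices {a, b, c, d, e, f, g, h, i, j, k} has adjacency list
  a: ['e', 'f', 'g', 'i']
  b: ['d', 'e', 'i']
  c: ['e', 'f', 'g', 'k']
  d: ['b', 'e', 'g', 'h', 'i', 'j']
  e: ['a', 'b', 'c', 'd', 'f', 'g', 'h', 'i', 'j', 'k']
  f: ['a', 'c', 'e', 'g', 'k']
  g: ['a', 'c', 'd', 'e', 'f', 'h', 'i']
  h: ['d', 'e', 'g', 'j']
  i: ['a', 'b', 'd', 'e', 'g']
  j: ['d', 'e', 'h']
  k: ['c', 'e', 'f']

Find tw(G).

A width-3 tree decomposition is:
Bags: B1 = {d, e, g, i}  B2 = {a, e, g, i}  B3 = {a, e, f, g}  B4 = {b, d, e, i}  B5 = {d, e, g, h}  B6 = {d, e, h, j}  B7 = {c, e, f, g}  B8 = {c, e, f, k}
Tree: B1–B2, B2–B3, B1–B4, B1–B5, B5–B6, B3–B7, B7–B8
Every bag has size at most 4, so the width is 4 − 1 = 3 and tw(G) ≤ 3. On the other hand G contains the 4-clique {d, e, g, h}. A clique must lie in a single bag of any decomposition, so no decomposition can have width below 3. Therefore the treewidth is 3.

3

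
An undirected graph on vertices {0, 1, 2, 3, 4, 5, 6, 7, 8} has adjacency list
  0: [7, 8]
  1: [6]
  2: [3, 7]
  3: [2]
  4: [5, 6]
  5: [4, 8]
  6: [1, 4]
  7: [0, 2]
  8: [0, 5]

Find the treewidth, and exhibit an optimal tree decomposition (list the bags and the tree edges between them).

The largest bag has 2 vertices, giving width 1; this decomposition certifies tw(G) ≤ 1. Since G has at least one edge (e.g. 3–2), it is not an edgeless graph, so tw(G) ≥ 1. Combining the bounds, tw(G) = 1.

Treewidth 1.
One such decomposition:
Bags: B1 = {2, 3}  B2 = {2, 7}  B3 = {0, 7}  B4 = {0, 8}  B5 = {5, 8}  B6 = {4, 5}  B7 = {4, 6}  B8 = {1, 6}
Tree: B1–B2, B2–B3, B3–B4, B4–B5, B5–B6, B6–B7, B7–B8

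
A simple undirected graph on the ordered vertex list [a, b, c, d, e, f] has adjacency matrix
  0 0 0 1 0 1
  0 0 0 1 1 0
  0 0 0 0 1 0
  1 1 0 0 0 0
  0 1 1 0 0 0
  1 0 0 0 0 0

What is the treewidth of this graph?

A width-1 tree decomposition is:
Bags: B1 = {a, f}  B2 = {a, d}  B3 = {b, d}  B4 = {b, e}  B5 = {c, e}
Tree: B1–B2, B2–B3, B3–B4, B4–B5
Each bag holds 2 vertices, so the decomposition has width 1, which upper-bounds the treewidth. G has an edge, so its treewidth is at least 1. Therefore the treewidth is 1.

1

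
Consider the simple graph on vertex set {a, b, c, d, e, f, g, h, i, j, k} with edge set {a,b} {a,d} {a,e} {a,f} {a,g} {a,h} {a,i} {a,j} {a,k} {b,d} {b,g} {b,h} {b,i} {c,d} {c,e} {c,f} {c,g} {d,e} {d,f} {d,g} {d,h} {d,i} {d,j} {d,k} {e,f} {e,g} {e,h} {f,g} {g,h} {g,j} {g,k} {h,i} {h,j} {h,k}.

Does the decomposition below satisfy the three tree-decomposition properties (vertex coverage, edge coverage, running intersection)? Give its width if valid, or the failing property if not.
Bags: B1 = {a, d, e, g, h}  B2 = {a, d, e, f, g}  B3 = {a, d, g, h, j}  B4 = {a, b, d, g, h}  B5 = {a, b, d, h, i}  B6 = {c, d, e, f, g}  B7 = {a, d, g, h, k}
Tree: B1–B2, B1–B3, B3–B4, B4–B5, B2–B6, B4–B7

Yes; width 4.

Vertex coverage: the bags together contain {a, b, c, d, e, f, g, h, i, j, k}, the full vertex set. Edge coverage: each edge of G has both endpoints in at least one bag. Running intersection: for every vertex, the bags containing it form a connected subtree. All three properties hold, so this is a valid tree decomposition of width max|bag| − 1 = 4, and hence tw(G) ≤ 4.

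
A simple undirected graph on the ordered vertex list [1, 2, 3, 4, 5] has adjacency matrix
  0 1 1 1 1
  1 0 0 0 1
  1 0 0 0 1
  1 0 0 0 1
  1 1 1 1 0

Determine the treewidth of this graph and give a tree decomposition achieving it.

Treewidth 2.
Bags: B1 = {1, 2, 5}  B2 = {1, 4, 5}  B3 = {1, 3, 5}
Tree: B1–B2, B1–B3

Each bag holds 3 vertices, so the decomposition has width 2, which upper-bounds the treewidth. For the lower bound, the 3 vertices {1, 2, 5} are pairwise adjacent, and any tree decomposition puts a clique entirely inside one bag — forcing width ≥ 2. Combining the bounds, tw(G) = 2.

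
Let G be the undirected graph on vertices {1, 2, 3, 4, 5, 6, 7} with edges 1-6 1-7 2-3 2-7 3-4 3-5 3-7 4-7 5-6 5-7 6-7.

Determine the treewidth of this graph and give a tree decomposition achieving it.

Each bag holds 3 vertices, so the decomposition has width 2, which upper-bounds the treewidth. Conversely, {1, 6, 7} is a clique of size 3, and the vertices of any clique must share a bag in every tree decomposition; so some bag has ≥ 3 vertices and tw(G) ≥ 2. Therefore the treewidth is 2.

Treewidth 2.
One optimal decomposition is:
Bags: B1 = {2, 3, 7}  B2 = {3, 5, 7}  B3 = {5, 6, 7}  B4 = {1, 6, 7}  B5 = {3, 4, 7}
Tree: B1–B2, B2–B3, B3–B4, B1–B5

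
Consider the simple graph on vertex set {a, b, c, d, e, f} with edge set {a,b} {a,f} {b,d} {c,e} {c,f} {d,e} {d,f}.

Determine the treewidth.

A width-2 tree decomposition is:
Bags: B1 = {a, b, d}  B2 = {a, d, f}  B3 = {d, e, f}  B4 = {c, e, f}
Tree: B1–B2, B2–B3, B3–B4
The largest bag has 3 vertices, giving width 2; this decomposition certifies tw(G) ≤ 2. Since b–a–f–d–b is a cycle in G, G is not acyclic. Forests are exactly the graphs of treewidth ≤ 1, so tw(G) ≥ 2. Hence tw(G) = 2 exactly.

2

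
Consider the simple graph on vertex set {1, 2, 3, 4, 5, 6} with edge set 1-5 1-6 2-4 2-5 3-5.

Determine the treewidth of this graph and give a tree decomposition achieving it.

Each bag holds 2 vertices, so the decomposition has width 1, which upper-bounds the treewidth. Any graph with an edge has treewidth ≥ 1, and G has the edge 3–5. Combining the bounds, tw(G) = 1.

Treewidth 1.
One optimal decomposition is:
Bags: B1 = {3, 5}  B2 = {2, 5}  B3 = {1, 5}  B4 = {1, 6}  B5 = {2, 4}
Tree: B1–B2, B2–B3, B3–B4, B2–B5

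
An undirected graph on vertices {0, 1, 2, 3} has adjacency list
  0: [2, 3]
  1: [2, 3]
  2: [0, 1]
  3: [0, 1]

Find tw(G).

A width-2 tree decomposition is:
Bags: B1 = {1, 2, 3}  B2 = {0, 2, 3}
Tree: B1–B2
Every bag has size at most 3, so the width is 3 − 1 = 2 and tw(G) ≤ 2. The edges 2–1–3–0–2 form a cycle, so G is not a tree and its treewidth is at least 2. Combining the bounds, tw(G) = 2.

2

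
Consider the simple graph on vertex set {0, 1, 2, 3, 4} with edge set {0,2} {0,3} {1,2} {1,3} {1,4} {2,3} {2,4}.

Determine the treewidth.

2

A width-2 tree decomposition is:
Bags: B1 = {1, 2, 4}  B2 = {1, 2, 3}  B3 = {0, 2, 3}
Tree: B1–B2, B2–B3
Every bag has size at most 3, so the width is 3 − 1 = 2 and tw(G) ≤ 2. On the other hand G contains the 3-clique {0, 2, 3}. A clique must lie in a single bag of any decomposition, so no decomposition can have width below 2. Combining the bounds, tw(G) = 2.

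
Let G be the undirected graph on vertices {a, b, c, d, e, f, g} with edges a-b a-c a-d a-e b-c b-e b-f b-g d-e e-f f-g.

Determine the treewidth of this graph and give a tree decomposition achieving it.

Every bag has size at most 3, so the width is 3 − 1 = 2 and tw(G) ≤ 2. On the other hand G contains the 3-clique {a, d, e}. A clique must lie in a single bag of any decomposition, so no decomposition can have width below 2. The upper and lower bounds meet at 2, so that is the treewidth.

Treewidth 2.
One such decomposition:
Bags: B1 = {a, b, e}  B2 = {b, e, f}  B3 = {b, f, g}  B4 = {a, d, e}  B5 = {a, b, c}
Tree: B1–B2, B2–B3, B1–B4, B1–B5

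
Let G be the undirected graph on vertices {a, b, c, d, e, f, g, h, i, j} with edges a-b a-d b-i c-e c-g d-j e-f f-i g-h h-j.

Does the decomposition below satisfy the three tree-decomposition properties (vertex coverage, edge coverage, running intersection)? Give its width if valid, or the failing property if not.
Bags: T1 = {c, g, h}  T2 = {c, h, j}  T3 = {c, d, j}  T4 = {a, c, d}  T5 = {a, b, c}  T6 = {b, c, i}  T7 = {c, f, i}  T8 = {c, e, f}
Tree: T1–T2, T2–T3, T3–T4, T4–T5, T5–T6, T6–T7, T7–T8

Yes; width 2.

Vertex coverage: the bags together contain {a, b, c, d, e, f, g, h, i, j}, the full vertex set. Edge coverage: each edge of G has both endpoints in at least one bag. Running intersection: for every vertex, the bags containing it form a connected subtree. All three properties hold, so this is a valid tree decomposition of width max|bag| − 1 = 2, and hence tw(G) ≤ 2.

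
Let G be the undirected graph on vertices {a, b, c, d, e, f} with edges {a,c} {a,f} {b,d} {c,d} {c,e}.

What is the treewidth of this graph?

1

A width-1 tree decomposition is:
Bags: B1 = {c, d}  B2 = {a, c}  B3 = {b, d}  B4 = {c, e}  B5 = {a, f}
Tree: B1–B2, B1–B3, B1–B4, B2–B5
Every bag has size at most 2, so the width is 2 − 1 = 1 and tw(G) ≤ 1. G has an edge, so its treewidth is at least 1. The upper and lower bounds meet at 1, so that is the treewidth.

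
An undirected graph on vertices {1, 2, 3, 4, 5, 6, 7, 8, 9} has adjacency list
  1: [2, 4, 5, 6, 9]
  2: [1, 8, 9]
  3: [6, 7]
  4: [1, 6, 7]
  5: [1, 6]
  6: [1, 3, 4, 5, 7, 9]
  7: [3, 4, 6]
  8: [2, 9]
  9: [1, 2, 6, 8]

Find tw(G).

A width-2 tree decomposition is:
Bags: B1 = {1, 2, 9}  B2 = {1, 6, 9}  B3 = {2, 8, 9}  B4 = {1, 4, 6}  B5 = {4, 6, 7}  B6 = {3, 6, 7}  B7 = {1, 5, 6}
Tree: B1–B2, B1–B3, B2–B4, B4–B5, B5–B6, B4–B7
The largest bag has 3 vertices, giving width 2; this decomposition certifies tw(G) ≤ 2. Conversely, {2, 8, 9} is a clique of size 3, and the vertices of any clique must share a bag in every tree decomposition; so some bag has ≥ 3 vertices and tw(G) ≥ 2. Combining the bounds, tw(G) = 2.

2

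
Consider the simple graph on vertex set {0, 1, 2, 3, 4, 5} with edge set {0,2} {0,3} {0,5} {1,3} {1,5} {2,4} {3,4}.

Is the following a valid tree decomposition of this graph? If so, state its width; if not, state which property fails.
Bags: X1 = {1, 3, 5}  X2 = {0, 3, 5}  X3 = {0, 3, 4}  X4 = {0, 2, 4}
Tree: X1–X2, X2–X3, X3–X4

Every vertex of G appears in some bag (union = {0, 1, 2, 3, 4, 5}); every edge is covered by a bag; and for each vertex v the set of bags containing v is connected in the bag tree. The decomposition is therefore valid. The largest bag has 3 vertices, so the width is 2.

Yes; width 2.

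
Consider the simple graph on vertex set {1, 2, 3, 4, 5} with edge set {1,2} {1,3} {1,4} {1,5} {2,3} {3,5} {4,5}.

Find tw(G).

A width-2 tree decomposition is:
Bags: B1 = {1, 3, 5}  B2 = {1, 4, 5}  B3 = {1, 2, 3}
Tree: B1–B2, B1–B3
Each bag holds 3 vertices, so the decomposition has width 2, which upper-bounds the treewidth. For the lower bound, the 3 vertices {1, 2, 3} are pairwise adjacent, and any tree decomposition puts a clique entirely inside one bag — forcing width ≥ 2. Therefore the treewidth is 2.

2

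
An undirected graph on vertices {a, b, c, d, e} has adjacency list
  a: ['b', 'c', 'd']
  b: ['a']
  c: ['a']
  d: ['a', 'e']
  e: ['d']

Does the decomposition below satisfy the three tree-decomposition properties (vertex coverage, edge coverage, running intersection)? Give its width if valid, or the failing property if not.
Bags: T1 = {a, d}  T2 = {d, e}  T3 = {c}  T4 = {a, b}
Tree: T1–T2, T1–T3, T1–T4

A tree decomposition must satisfy three properties: every vertex lies in some bag; for every edge, both endpoints lie together in some bag; and for every vertex, the bags containing it form a connected subtree. Here edge (a,c) lies in no bag, so the decomposition is invalid.

No — edge (a,c) lies in no bag.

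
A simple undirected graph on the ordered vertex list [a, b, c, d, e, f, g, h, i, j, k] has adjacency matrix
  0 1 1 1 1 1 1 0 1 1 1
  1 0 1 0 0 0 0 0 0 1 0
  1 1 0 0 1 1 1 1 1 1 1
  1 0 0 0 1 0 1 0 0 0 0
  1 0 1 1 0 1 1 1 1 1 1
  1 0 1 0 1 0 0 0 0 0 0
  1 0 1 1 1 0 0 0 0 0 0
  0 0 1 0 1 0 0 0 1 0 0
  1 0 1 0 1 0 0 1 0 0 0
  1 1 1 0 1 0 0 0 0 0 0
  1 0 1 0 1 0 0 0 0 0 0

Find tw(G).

3

A width-3 tree decomposition is:
Bags: B1 = {a, c, e, j}  B2 = {a, c, e, k}  B3 = {a, c, e, i}  B4 = {a, c, e, g}  B5 = {a, b, c, j}  B6 = {c, e, h, i}  B7 = {a, d, e, g}  B8 = {a, c, e, f}
Tree: B1–B2, B2–B3, B1–B4, B1–B5, B3–B6, B4–B7, B2–B8
Each bag holds 4 vertices, so the decomposition has width 3, which upper-bounds the treewidth. For the lower bound, the 4 vertices {a, d, e, g} are pairwise adjacent, and any tree decomposition puts a clique entirely inside one bag — forcing width ≥ 3. Hence tw(G) = 3 exactly.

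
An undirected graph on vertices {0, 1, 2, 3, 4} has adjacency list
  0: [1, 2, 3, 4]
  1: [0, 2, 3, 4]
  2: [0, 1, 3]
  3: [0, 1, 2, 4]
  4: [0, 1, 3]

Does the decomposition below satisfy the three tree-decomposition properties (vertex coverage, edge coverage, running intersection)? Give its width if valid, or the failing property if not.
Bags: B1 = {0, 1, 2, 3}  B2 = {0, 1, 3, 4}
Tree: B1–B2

Yes; width 3.

Vertex coverage: the bags together contain {0, 1, 2, 3, 4}, the full vertex set. Edge coverage: each edge of G has both endpoints in at least one bag. Running intersection: for every vertex, the bags containing it form a connected subtree. All three properties hold, so this is a valid tree decomposition of width max|bag| − 1 = 3, and hence tw(G) ≤ 3.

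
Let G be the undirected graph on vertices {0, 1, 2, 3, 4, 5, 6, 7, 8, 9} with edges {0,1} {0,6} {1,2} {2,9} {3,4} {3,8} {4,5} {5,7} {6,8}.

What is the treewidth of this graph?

A width-1 tree decomposition is:
Bags: B1 = {2, 9}  B2 = {1, 2}  B3 = {0, 1}  B4 = {0, 6}  B5 = {6, 8}  B6 = {3, 8}  B7 = {3, 4}  B8 = {4, 5}  B9 = {5, 7}
Tree: B1–B2, B2–B3, B3–B4, B4–B5, B5–B6, B6–B7, B7–B8, B8–B9
Each bag holds 2 vertices, so the decomposition has width 1, which upper-bounds the treewidth. Any graph with an edge has treewidth ≥ 1, and G has the edge 9–2. The upper and lower bounds meet at 1, so that is the treewidth.

1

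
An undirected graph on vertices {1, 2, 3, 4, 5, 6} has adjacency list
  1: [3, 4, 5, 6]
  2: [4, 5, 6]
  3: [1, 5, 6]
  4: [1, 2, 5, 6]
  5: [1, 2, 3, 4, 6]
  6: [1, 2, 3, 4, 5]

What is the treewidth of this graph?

A width-3 tree decomposition is:
Bags: B1 = {1, 4, 5, 6}  B2 = {1, 3, 5, 6}  B3 = {2, 4, 5, 6}
Tree: B1–B2, B1–B3
The largest bag has 4 vertices, giving width 3; this decomposition certifies tw(G) ≤ 3. Conversely, {1, 3, 5, 6} is a clique of size 4, and the vertices of any clique must share a bag in every tree decomposition; so some bag has ≥ 4 vertices and tw(G) ≥ 3. Hence tw(G) = 3 exactly.

3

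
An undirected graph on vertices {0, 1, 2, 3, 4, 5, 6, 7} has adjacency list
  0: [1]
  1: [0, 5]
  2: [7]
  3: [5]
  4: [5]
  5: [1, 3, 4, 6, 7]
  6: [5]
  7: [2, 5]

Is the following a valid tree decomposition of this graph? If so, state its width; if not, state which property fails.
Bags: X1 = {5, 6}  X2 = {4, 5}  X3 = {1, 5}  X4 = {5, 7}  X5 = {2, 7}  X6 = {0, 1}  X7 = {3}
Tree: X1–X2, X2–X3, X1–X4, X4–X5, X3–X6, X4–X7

No — edge (5,3) lies in no bag.

A tree decomposition must satisfy three properties: every vertex lies in some bag; for every edge, both endpoints lie together in some bag; and for every vertex, the bags containing it form a connected subtree. Here edge (5,3) lies in no bag, so the decomposition is invalid.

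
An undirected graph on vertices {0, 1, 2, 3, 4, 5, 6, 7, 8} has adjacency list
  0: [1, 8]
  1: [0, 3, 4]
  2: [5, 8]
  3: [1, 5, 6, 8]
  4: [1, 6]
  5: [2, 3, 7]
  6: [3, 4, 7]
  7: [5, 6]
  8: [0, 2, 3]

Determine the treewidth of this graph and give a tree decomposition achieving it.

The largest bag has 4 vertices, giving width 3; this decomposition certifies tw(G) ≤ 3. For the lower bound: the 4 vertex sets {4,6,7}, {5}, {3}, {0,1,2,8} are disjoint, each induces a connected subgraph, and every pair is joined by at least one edge of G. Contracting each set to a single vertex therefore yields K_{4} as a minor, and since treewidth is minor-monotone, tw(G) ≥ tw(K_{4}) = 3. The upper and lower bounds meet at 3, so that is the treewidth.

Treewidth 3.
Bags: B1 = {4, 5, 6, 7}  B2 = {3, 4, 5, 6}  B3 = {1, 3, 4, 5}  B4 = {1, 2, 3, 5}  B5 = {1, 2, 3, 8}  B6 = {0, 1, 2, 8}
Tree: B1–B2, B2–B3, B3–B4, B4–B5, B5–B6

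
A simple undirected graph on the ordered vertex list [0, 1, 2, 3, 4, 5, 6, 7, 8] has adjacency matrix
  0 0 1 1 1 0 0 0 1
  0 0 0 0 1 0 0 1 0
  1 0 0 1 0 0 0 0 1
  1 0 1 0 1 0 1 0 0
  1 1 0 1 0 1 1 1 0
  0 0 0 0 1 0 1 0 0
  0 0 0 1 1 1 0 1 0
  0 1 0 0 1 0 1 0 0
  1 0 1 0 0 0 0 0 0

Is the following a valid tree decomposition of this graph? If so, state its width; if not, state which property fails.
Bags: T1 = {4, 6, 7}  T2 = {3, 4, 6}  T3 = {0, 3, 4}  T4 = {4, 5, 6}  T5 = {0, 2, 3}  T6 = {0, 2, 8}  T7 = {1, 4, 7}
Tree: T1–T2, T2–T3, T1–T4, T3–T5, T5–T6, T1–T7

Every vertex of G appears in some bag (union = {0, 1, 2, 3, 4, 5, 6, 7, 8}); every edge is covered by a bag; and for each vertex v the set of bags containing v is connected in the bag tree. The decomposition is therefore valid. The largest bag has 3 vertices, so the width is 2.

Yes; width 2.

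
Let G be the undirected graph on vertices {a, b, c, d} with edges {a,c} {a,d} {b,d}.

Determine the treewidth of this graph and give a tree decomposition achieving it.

The largest bag has 2 vertices, giving width 1; this decomposition certifies tw(G) ≤ 1. Any graph with an edge has treewidth ≥ 1, and G has the edge a–d. Combining the bounds, tw(G) = 1.

Treewidth 1.
One such decomposition:
Bags: B1 = {a, d}  B2 = {b, d}  B3 = {a, c}
Tree: B1–B2, B1–B3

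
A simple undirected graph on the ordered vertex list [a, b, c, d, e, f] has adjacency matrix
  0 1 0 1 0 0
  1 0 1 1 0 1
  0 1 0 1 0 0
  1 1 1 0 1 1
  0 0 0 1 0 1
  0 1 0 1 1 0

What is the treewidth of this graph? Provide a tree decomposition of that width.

Treewidth 2.
One optimal decomposition is:
Bags: B1 = {b, c, d}  B2 = {b, d, f}  B3 = {d, e, f}  B4 = {a, b, d}
Tree: B1–B2, B2–B3, B1–B4

Every bag has size at most 3, so the width is 3 − 1 = 2 and tw(G) ≤ 2. For the lower bound, the 3 vertices {d, e, f} are pairwise adjacent, and any tree decomposition puts a clique entirely inside one bag — forcing width ≥ 2. Therefore the treewidth is 2.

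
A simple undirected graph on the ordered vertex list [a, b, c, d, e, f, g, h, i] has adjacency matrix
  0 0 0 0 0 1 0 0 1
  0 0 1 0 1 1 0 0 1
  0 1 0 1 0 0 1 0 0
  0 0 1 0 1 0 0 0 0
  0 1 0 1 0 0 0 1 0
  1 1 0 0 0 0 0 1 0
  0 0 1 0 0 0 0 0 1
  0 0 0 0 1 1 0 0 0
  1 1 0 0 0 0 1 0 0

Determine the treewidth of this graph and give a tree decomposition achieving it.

Treewidth 3.
One optimal decomposition is:
Bags: B1 = {a, e, f, h}  B2 = {a, b, e, f}  B3 = {a, b, e, i}  B4 = {b, d, e, i}  B5 = {b, c, d, i}  B6 = {c, d, g, i}
Tree: B1–B2, B2–B3, B3–B4, B4–B5, B5–B6

Every bag has size at most 4, so the width is 4 − 1 = 3 and tw(G) ≤ 3. For the lower bound: the 4 vertex sets {a,f,h}, {e}, {b}, {c,d,g,i} are disjoint, each induces a connected subgraph, and every pair is joined by at least one edge of G. Contracting each set to a single vertex therefore yields K_{4} as a minor, and since treewidth is minor-monotone, tw(G) ≥ tw(K_{4}) = 3. Combining the bounds, tw(G) = 3.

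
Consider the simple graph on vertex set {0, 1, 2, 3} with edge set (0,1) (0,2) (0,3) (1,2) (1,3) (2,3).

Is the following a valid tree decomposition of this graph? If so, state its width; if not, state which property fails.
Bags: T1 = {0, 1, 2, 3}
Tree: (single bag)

Yes; width 3.

Every vertex of G appears in some bag (union = {0, 1, 2, 3}); every edge is covered by a bag; and for each vertex v the set of bags containing v is connected in the bag tree. The decomposition is therefore valid. The largest bag has 4 vertices, so the width is 3.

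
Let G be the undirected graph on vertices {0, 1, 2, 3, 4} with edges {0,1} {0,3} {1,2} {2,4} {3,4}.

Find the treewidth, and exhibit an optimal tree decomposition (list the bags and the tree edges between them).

Treewidth 2.
Bags: B1 = {0, 1, 2}  B2 = {0, 2, 4}  B3 = {0, 3, 4}
Tree: B1–B2, B2–B3

Every bag has size at most 3, so the width is 3 − 1 = 2 and tw(G) ≤ 2. For the lower bound, G contains the cycle 0–1–2–4–3–0, so G is not a forest; only forests have treewidth ≤ 1, hence tw(G) ≥ 2. Hence tw(G) = 2 exactly.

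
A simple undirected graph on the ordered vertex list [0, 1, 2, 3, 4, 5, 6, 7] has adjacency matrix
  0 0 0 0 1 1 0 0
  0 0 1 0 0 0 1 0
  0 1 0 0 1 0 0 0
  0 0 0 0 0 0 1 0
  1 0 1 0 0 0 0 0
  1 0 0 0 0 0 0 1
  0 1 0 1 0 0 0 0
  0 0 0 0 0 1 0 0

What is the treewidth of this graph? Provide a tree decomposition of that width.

Treewidth 1.
Bags: B1 = {3, 6}  B2 = {1, 6}  B3 = {1, 2}  B4 = {2, 4}  B5 = {0, 4}  B6 = {0, 5}  B7 = {5, 7}
Tree: B1–B2, B2–B3, B3–B4, B4–B5, B5–B6, B6–B7

Each bag holds 2 vertices, so the decomposition has width 1, which upper-bounds the treewidth. Any graph with an edge has treewidth ≥ 1, and G has the edge 3–6. Therefore the treewidth is 1.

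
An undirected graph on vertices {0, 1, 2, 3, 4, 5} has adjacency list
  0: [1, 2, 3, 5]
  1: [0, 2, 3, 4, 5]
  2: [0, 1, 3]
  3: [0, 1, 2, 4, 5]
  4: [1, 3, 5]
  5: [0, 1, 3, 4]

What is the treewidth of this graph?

A width-3 tree decomposition is:
Bags: B1 = {0, 1, 2, 3}  B2 = {0, 1, 3, 5}  B3 = {1, 3, 4, 5}
Tree: B1–B2, B2–B3
Each bag holds 4 vertices, so the decomposition has width 3, which upper-bounds the treewidth. For the lower bound, the 4 vertices {0, 1, 2, 3} are pairwise adjacent, and any tree decomposition puts a clique entirely inside one bag — forcing width ≥ 3. Combining the bounds, tw(G) = 3.

3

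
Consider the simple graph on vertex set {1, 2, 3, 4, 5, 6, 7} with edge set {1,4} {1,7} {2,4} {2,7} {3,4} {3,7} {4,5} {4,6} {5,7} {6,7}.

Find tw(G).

A width-2 tree decomposition is:
Bags: B1 = {3, 4, 7}  B2 = {4, 6, 7}  B3 = {4, 5, 7}  B4 = {2, 4, 7}  B5 = {1, 4, 7}
Tree: B1–B2, B2–B3, B3–B4, B4–B5
The largest bag has 3 vertices, giving width 2; this decomposition certifies tw(G) ≤ 2. For the lower bound, G contains the cycle 7–3–4–6–7, so G is not a forest; only forests have treewidth ≤ 1, hence tw(G) ≥ 2. Therefore the treewidth is 2.

2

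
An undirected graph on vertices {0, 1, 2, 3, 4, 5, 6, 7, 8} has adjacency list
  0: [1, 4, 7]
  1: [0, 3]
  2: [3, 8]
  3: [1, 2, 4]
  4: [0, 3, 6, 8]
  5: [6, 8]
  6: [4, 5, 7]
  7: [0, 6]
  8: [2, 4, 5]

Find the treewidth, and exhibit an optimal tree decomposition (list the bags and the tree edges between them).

Each bag holds 4 vertices, so the decomposition has width 3, which upper-bounds the treewidth. For the lower bound: the 4 vertex sets {1,2,3}, {0}, {4}, {5,6,7,8} are disjoint, each induces a connected subgraph, and every pair is joined by at least one edge of G. Contracting each set to a single vertex therefore yields K_{4} as a minor, and since treewidth is minor-monotone, tw(G) ≥ tw(K_{4}) = 3. Combining the bounds, tw(G) = 3.

Treewidth 3.
One optimal decomposition is:
Bags: B1 = {0, 1, 2, 3}  B2 = {0, 2, 3, 4}  B3 = {0, 2, 4, 8}  B4 = {0, 4, 7, 8}  B5 = {4, 6, 7, 8}  B6 = {5, 6, 7, 8}
Tree: B1–B2, B2–B3, B3–B4, B4–B5, B5–B6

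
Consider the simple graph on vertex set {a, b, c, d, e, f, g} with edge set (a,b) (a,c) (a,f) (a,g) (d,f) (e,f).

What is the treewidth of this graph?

1

A width-1 tree decomposition is:
Bags: B1 = {a, g}  B2 = {a, b}  B3 = {a, f}  B4 = {d, f}  B5 = {a, c}  B6 = {e, f}
Tree: B1–B2, B1–B3, B3–B4, B1–B5, B4–B6
Every bag has size at most 2, so the width is 2 − 1 = 1 and tw(G) ≤ 1. G has an edge, so its treewidth is at least 1. Hence tw(G) = 1 exactly.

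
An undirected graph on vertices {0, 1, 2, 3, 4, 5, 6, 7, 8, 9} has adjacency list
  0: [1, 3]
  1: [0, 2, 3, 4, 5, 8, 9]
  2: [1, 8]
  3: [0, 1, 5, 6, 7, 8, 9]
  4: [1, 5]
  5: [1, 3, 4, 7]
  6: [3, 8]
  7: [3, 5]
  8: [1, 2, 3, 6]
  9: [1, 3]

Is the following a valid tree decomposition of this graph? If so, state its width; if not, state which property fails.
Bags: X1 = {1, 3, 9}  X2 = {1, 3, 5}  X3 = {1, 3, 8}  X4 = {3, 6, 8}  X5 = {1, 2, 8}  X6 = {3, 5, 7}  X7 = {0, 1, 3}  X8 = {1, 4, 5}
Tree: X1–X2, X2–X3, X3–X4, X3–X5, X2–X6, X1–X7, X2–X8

Vertex coverage: the bags together contain {0, 1, 2, 3, 4, 5, 6, 7, 8, 9}, the full vertex set. Edge coverage: each edge of G has both endpoints in at least one bag. Running intersection: for every vertex, the bags containing it form a connected subtree. All three properties hold, so this is a valid tree decomposition of width max|bag| − 1 = 2, and hence tw(G) ≤ 2.

Yes; width 2.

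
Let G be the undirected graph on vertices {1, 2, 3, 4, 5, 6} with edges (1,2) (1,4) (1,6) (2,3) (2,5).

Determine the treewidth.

1

A width-1 tree decomposition is:
Bags: B1 = {1, 6}  B2 = {1, 2}  B3 = {1, 4}  B4 = {2, 5}  B5 = {2, 3}
Tree: B1–B2, B2–B3, B2–B4, B4–B5
The largest bag has 2 vertices, giving width 1; this decomposition certifies tw(G) ≤ 1. Since G has at least one edge (e.g. 1–6), it is not an edgeless graph, so tw(G) ≥ 1. Hence tw(G) = 1 exactly.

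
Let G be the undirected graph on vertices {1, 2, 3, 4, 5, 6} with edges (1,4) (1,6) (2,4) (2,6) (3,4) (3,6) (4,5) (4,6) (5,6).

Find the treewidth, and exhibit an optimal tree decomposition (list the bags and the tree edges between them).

Each bag holds 3 vertices, so the decomposition has width 2, which upper-bounds the treewidth. On the other hand G contains the 3-clique {1, 4, 6}. A clique must lie in a single bag of any decomposition, so no decomposition can have width below 2. Therefore the treewidth is 2.

Treewidth 2.
One such decomposition:
Bags: B1 = {3, 4, 6}  B2 = {4, 5, 6}  B3 = {2, 4, 6}  B4 = {1, 4, 6}
Tree: B1–B2, B1–B3, B2–B4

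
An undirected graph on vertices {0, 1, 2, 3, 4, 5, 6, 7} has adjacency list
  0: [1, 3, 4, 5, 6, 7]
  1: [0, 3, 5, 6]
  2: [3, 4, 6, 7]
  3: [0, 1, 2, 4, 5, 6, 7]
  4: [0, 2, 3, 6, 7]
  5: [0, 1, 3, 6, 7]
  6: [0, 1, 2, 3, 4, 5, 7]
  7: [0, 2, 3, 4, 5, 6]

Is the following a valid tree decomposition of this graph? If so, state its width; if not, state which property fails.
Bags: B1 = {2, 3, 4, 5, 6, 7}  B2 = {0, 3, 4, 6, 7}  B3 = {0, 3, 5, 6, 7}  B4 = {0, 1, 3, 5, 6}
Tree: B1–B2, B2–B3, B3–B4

A tree decomposition must satisfy three properties: every vertex lies in some bag; for every edge, both endpoints lie together in some bag; and for every vertex, the bags containing it form a connected subtree. Here bags containing vertex 5 are not connected in the tree, so the decomposition is invalid.

No — bags containing vertex 5 are not connected in the tree.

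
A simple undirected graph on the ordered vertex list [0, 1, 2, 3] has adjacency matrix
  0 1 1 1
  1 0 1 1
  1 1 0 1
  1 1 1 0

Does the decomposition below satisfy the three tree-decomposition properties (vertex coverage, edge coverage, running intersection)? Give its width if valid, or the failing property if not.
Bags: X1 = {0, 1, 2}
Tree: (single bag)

No — vertex 3 appears in no bag.

A tree decomposition must satisfy three properties: every vertex lies in some bag; for every edge, both endpoints lie together in some bag; and for every vertex, the bags containing it form a connected subtree. Here vertex 3 appears in no bag, so the decomposition is invalid.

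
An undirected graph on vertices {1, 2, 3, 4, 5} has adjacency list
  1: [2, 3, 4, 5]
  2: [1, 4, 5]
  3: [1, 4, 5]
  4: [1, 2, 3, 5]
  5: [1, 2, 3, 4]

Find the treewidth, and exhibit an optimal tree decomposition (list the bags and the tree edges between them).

Treewidth 3.
Bags: B1 = {1, 2, 4, 5}  B2 = {1, 3, 4, 5}
Tree: B1–B2

Each bag holds 4 vertices, so the decomposition has width 3, which upper-bounds the treewidth. On the other hand G contains the 4-clique {1, 2, 4, 5}. A clique must lie in a single bag of any decomposition, so no decomposition can have width below 3. Therefore the treewidth is 3.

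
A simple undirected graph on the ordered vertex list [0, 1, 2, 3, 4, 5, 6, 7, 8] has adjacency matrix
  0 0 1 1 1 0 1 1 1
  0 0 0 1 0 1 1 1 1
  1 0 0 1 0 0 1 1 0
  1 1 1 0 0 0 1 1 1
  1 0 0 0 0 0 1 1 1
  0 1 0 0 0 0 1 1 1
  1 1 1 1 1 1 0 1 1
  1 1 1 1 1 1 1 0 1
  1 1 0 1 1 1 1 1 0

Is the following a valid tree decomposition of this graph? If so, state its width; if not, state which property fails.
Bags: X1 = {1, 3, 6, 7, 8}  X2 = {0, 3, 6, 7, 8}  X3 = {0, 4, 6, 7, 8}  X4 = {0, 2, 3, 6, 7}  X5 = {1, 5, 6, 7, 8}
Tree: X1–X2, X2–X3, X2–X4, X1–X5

Vertex coverage: the bags together contain {0, 1, 2, 3, 4, 5, 6, 7, 8}, the full vertex set. Edge coverage: each edge of G has both endpoints in at least one bag. Running intersection: for every vertex, the bags containing it form a connected subtree. All three properties hold, so this is a valid tree decomposition of width max|bag| − 1 = 4, and hence tw(G) ≤ 4.

Yes; width 4.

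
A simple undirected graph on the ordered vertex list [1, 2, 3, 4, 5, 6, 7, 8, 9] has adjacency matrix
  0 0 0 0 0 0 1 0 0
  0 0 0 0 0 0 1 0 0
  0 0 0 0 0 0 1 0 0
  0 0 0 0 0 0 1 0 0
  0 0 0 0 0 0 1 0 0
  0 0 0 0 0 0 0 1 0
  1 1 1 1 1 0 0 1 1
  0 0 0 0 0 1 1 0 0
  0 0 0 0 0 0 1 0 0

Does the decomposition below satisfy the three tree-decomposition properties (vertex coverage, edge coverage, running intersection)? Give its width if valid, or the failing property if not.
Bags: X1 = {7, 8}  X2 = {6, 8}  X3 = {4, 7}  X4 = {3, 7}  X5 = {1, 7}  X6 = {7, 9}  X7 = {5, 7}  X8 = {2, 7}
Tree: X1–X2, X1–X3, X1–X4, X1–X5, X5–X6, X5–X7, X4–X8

Vertex coverage: the bags together contain {1, 2, 3, 4, 5, 6, 7, 8, 9}, the full vertex set. Edge coverage: each edge of G has both endpoints in at least one bag. Running intersection: for every vertex, the bags containing it form a connected subtree. All three properties hold, so this is a valid tree decomposition of width max|bag| − 1 = 1, and hence tw(G) ≤ 1.

Yes; width 1.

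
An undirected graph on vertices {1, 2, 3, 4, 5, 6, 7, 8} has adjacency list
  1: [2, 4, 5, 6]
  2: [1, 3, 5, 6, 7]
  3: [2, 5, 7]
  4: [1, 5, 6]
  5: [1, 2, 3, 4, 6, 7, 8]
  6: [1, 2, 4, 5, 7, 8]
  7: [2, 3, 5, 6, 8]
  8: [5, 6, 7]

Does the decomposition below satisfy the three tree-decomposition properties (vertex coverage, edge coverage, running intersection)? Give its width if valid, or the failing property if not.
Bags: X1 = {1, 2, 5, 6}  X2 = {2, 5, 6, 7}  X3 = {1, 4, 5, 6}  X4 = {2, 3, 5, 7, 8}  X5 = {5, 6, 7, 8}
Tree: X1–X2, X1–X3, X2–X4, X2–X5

A tree decomposition must satisfy three properties: every vertex lies in some bag; for every edge, both endpoints lie together in some bag; and for every vertex, the bags containing it form a connected subtree. Here bags containing vertex 8 are not connected in the tree, so the decomposition is invalid.

No — bags containing vertex 8 are not connected in the tree.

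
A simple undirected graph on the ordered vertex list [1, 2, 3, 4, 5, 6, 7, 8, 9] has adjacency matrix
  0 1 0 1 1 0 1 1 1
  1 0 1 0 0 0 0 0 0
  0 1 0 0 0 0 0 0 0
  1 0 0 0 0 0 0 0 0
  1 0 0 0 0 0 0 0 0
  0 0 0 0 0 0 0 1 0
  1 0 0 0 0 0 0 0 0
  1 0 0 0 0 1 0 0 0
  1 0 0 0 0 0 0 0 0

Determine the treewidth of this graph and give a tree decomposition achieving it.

Each bag holds 2 vertices, so the decomposition has width 1, which upper-bounds the treewidth. Since G has at least one edge (e.g. 1–2), it is not an edgeless graph, so tw(G) ≥ 1. The upper and lower bounds meet at 1, so that is the treewidth.

Treewidth 1.
One optimal decomposition is:
Bags: B1 = {1, 2}  B2 = {1, 9}  B3 = {2, 3}  B4 = {1, 8}  B5 = {1, 4}  B6 = {1, 7}  B7 = {6, 8}  B8 = {1, 5}
Tree: B1–B2, B1–B3, B2–B4, B1–B5, B4–B6, B4–B7, B5–B8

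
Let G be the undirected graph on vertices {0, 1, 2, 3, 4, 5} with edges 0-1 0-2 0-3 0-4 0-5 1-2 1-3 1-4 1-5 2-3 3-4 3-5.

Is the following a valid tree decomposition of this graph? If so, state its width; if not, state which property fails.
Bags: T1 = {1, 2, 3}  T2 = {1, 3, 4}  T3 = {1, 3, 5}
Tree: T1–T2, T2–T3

No — vertex 0 appears in no bag.

A tree decomposition must satisfy three properties: every vertex lies in some bag; for every edge, both endpoints lie together in some bag; and for every vertex, the bags containing it form a connected subtree. Here vertex 0 appears in no bag, so the decomposition is invalid.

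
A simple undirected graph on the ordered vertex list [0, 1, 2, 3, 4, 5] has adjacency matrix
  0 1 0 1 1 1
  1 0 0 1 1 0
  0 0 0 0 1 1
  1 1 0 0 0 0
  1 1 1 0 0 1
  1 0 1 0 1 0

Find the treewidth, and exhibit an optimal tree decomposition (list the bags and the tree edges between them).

Treewidth 2.
Bags: B1 = {0, 4, 5}  B2 = {0, 1, 4}  B3 = {0, 1, 3}  B4 = {2, 4, 5}
Tree: B1–B2, B2–B3, B1–B4

Each bag holds 3 vertices, so the decomposition has width 2, which upper-bounds the treewidth. On the other hand G contains the 3-clique {0, 1, 3}. A clique must lie in a single bag of any decomposition, so no decomposition can have width below 2. Therefore the treewidth is 2.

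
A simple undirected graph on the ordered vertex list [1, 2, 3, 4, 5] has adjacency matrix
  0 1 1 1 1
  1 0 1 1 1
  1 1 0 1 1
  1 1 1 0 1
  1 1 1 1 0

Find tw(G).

4

A width-4 tree decomposition is:
Bags: B1 = {1, 2, 3, 4, 5}
Tree: (single bag)
With just one bag of size 5, the width is 5 − 1 = 4, so tw(G) ≤ 4. Conversely, {1, 2, 3, 4, 5} is a clique of size 5, and the vertices of any clique must share a bag in every tree decomposition; so some bag has ≥ 5 vertices and tw(G) ≥ 4. Hence tw(G) = 4 exactly.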